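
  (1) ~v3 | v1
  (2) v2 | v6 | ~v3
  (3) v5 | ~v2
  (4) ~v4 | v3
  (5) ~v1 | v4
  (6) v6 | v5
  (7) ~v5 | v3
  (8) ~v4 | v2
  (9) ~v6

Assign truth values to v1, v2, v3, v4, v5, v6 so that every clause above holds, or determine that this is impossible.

(~v6) alone gives v6 = 0.
(v5) alone gives v5 = 1.
(v3) alone gives v3 = 1.
(v1) alone gives v1 = 1.
(v2) alone gives v2 = 1.
(v4) alone gives v4 = 1.
This assignment satisfies each clause.

v1 ↦ 1; v2 ↦ 1; v3 ↦ 1; v4 ↦ 1; v5 ↦ 1; v6 ↦ 0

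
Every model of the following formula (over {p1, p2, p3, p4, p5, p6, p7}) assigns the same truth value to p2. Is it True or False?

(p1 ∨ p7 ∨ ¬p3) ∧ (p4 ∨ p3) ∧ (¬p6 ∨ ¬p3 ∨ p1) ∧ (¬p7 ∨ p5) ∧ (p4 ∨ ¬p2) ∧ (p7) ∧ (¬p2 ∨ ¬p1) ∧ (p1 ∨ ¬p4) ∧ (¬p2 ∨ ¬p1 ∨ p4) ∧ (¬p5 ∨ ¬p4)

Suppose p2 = True.
From the singleton clause (p4), p4 = True.
From the singleton clause (p7), p7 = True.
From the singleton clause (p5), p5 = True.
Now (¬p5) is unsatisfied and unit — conflict.
So every satisfying assignment has p2 = False.

False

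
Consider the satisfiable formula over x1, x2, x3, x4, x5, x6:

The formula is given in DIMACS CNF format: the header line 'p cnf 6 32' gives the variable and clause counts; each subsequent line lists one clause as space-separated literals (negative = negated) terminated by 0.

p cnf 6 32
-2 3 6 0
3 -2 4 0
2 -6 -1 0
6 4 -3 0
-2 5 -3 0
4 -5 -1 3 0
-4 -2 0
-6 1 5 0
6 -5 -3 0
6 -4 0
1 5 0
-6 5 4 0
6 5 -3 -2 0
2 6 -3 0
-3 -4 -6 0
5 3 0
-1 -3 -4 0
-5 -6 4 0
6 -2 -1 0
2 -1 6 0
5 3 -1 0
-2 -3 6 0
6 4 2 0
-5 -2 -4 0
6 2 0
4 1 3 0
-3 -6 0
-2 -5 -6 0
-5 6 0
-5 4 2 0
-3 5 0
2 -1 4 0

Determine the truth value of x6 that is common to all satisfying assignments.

True

Suppose x6 = False.
The clause (¬x4) is unit, so x4 = False.
The clause (¬x3) is unit, so x3 = False.
The clause (¬x2) is unit, so x2 = False.
That conflicts with the unit clause (x2).
So every satisfying assignment has x6 = True.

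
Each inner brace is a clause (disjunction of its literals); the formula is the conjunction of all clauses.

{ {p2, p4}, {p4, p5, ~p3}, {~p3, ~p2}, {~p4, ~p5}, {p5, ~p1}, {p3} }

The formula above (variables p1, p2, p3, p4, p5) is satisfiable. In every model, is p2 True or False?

Suppose p2 = 1.
(~p3) alone gives p3 = 0.
Now (p3) is unsatisfied and unit — conflict.
So every satisfying assignment has p2 = False.

False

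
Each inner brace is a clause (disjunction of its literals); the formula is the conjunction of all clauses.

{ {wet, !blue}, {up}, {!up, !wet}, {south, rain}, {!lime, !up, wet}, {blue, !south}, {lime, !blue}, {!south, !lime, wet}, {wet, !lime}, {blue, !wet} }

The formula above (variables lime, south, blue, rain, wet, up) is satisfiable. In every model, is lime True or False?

False

Suppose lime = true.
From the singleton clause (up), up = true.
From the singleton clause (!wet), wet = false.
Now (wet) is unsatisfied and unit — conflict.
So every satisfying assignment has lime = False.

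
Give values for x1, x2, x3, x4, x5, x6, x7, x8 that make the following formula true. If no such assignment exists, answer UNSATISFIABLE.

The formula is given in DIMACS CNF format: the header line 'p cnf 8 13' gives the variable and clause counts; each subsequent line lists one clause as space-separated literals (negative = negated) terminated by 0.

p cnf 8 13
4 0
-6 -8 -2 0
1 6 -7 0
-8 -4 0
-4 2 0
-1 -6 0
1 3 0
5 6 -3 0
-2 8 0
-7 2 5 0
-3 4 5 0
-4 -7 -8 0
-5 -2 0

UNSATISFIABLE

(x4) alone gives x4 = True.
(¬x8) alone gives x8 = False.
(x2) alone gives x2 = True.
That conflicts with the unit clause (¬x2).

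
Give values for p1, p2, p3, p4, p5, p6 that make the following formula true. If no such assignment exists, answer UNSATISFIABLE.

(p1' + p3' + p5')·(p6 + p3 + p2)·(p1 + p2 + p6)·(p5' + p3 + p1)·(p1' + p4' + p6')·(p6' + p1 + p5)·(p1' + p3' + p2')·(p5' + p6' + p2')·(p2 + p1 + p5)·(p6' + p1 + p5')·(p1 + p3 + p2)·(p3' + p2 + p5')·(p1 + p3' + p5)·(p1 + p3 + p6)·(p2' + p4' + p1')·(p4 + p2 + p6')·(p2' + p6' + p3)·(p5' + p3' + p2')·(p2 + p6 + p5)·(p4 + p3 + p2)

p1: 1,  p2: 1,  p3: 0,  p4: 0,  p5: 1,  p6: 0

Branch on p1: set p1 = 1.
Branch on p3: set p3 = 0.
Branch on p6: set p6 = 0.
From the singleton clause (p2), p2 = 1.
From the singleton clause (p4'), p4 = 0.
All clauses hold; p5 can take either value.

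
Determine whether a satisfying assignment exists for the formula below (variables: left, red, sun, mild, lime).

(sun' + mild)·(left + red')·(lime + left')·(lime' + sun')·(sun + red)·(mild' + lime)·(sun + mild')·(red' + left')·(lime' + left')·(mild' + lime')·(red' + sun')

No

Case sun = 0:
Unit clause (red) forces red = 1.
Unit clause (left) forces left = 1.
Now (left') is unsatisfied and unit — conflict.
So sun must be the other value — set sun = 1.
Unit clause (mild) forces mild = 1.
Unit clause (lime') forces lime = 0.
Now (lime) is unsatisfied and unit — conflict.
Either choice for sun ends in contradiction.
No assignment satisfies every clause.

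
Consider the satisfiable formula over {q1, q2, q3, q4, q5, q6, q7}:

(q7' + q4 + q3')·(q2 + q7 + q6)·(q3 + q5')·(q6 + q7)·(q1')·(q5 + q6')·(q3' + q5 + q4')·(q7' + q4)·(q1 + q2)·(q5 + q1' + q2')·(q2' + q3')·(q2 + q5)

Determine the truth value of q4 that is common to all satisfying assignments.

True

Suppose q4 = 0.
(q1') alone gives q1 = 0.
(q7') alone gives q7 = 0.
(q6) alone gives q6 = 1.
(q5) alone gives q5 = 1.
(q3) alone gives q3 = 1.
(q2) alone gives q2 = 1.
That conflicts with the unit clause (q2').
So every satisfying assignment has q4 = True.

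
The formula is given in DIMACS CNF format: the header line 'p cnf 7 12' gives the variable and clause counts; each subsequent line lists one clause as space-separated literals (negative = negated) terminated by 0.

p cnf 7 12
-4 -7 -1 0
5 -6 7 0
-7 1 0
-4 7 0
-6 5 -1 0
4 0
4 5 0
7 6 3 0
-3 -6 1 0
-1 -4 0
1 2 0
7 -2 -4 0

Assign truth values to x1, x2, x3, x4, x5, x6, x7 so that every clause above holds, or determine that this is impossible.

UNSATISFIABLE

From the singleton clause (x4), x4 = True.
From the singleton clause (x7), x7 = True.
From the singleton clause (¬x1), x1 = False.
Now (x1) is unsatisfied and unit — conflict.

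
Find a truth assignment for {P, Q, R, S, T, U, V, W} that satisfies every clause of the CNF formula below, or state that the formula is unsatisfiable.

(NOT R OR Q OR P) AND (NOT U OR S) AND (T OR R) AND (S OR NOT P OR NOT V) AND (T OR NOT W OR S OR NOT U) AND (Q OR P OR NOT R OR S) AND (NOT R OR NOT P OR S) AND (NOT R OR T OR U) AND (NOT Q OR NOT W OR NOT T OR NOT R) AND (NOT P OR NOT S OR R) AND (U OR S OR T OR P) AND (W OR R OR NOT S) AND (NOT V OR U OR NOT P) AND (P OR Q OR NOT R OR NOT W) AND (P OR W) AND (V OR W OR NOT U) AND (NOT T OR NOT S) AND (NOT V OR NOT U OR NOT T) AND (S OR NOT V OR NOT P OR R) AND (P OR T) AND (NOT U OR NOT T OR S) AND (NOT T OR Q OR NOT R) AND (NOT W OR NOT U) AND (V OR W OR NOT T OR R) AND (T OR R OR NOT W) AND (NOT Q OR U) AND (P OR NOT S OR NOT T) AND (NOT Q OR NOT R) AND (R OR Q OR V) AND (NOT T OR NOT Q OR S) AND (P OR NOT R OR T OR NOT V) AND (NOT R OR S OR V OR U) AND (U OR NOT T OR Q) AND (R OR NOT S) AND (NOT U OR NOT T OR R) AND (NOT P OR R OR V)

Suppose U = true.
From the singleton clause (S), S = true.
From the singleton clause (NOT T), T = false.
From the singleton clause (R), R = true.
From the singleton clause (P), P = true.
From the singleton clause (NOT W), W = false.
From the singleton clause (V), V = true.
From the singleton clause (NOT Q), Q = false.
All clauses are satisfied.

P=true; Q=false; R=true; S=true; T=false; U=true; V=true; W=false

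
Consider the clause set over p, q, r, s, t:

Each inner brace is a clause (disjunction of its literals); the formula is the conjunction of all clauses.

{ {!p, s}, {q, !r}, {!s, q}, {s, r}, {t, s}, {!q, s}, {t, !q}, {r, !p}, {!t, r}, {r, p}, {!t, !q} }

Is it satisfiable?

No, unsatisfiable

Suppose p = false.
(r) alone gives r = true.
(q) alone gives q = true.
(s) alone gives s = true.
(t) alone gives t = true.
But (!t) is also a unit clause — contradiction.
Backtrack on p: now try p = true.
(s) alone gives s = true.
(q) alone gives q = true.
(t) alone gives t = true.
But (!t) is also a unit clause — contradiction.
Both values of p lead to a conflict.
No assignment satisfies every clause.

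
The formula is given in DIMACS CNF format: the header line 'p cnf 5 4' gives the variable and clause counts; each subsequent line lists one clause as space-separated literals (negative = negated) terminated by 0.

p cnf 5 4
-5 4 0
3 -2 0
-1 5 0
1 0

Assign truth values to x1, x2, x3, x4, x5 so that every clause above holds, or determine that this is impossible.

x1 ↦ True; x2 ↦ False; x3 ↦ True; x4 ↦ True; x5 ↦ True

(x1) alone gives x1 = True.
(x5) alone gives x5 = True.
(x4) alone gives x4 = True.
Try x3 = True.
Every clause is now satisfied; x2 is unconstrained.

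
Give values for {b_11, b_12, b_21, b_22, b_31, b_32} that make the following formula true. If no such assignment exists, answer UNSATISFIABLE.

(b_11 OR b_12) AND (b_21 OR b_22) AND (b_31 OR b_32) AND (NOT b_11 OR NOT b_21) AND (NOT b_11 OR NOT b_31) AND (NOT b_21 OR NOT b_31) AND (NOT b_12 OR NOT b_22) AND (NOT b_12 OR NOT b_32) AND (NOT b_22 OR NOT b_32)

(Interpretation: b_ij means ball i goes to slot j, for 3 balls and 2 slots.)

UNSATISFIABLE

Case b_11 = true:
(NOT b_21) alone gives b_21 = false.
(b_22) alone gives b_22 = true.
(NOT b_31) alone gives b_31 = false.
(b_32) alone gives b_32 = true.
That conflicts with the unit clause (NOT b_32).
So b_11 must be the other value — set b_11 = false.
(b_12) alone gives b_12 = true.
(NOT b_22) alone gives b_22 = false.
(b_21) alone gives b_21 = true.
(NOT b_31) alone gives b_31 = false.
(b_32) alone gives b_32 = true.
That conflicts with the unit clause (NOT b_32).
Neither b_11 = true nor b_11 = false works.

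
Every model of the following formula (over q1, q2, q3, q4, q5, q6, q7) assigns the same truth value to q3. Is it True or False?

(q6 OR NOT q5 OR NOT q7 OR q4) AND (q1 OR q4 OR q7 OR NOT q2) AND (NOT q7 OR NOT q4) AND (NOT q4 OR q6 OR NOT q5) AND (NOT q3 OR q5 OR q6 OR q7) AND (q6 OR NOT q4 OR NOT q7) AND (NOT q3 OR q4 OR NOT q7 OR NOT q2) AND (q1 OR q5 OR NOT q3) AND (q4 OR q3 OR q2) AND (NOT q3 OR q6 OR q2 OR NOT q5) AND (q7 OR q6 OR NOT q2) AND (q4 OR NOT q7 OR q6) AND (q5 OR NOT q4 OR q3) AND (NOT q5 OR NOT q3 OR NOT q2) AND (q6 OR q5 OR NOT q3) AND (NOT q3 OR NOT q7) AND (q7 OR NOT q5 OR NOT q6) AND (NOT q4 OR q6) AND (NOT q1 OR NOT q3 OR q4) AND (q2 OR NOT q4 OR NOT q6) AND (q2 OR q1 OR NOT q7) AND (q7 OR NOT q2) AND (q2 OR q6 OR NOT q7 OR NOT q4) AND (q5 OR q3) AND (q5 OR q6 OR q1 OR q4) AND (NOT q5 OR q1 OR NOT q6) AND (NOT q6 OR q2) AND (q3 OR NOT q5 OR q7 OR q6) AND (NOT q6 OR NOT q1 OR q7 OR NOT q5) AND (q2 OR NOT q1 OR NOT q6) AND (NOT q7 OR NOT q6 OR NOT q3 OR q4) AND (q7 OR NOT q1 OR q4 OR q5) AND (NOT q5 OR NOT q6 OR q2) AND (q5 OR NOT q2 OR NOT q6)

False

Suppose q3 = true.
(NOT q7) alone gives q7 = false.
(NOT q2) alone gives q2 = false.
(NOT q6) alone gives q6 = false.
(q5) alone gives q5 = true.
But (NOT q5) is also a unit clause — contradiction.
So every satisfying assignment has q3 = False.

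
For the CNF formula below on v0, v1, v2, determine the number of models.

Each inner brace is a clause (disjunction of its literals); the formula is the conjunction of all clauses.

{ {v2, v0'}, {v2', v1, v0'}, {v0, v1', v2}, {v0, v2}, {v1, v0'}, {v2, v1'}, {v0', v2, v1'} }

There are 2^3 = 8 truth assignments over (v0, v1, v2).
Check each against the 7 clauses (columns in the order v0, v1, v2):
  F F F  ✗ fails (v0 + v2)
  F F T  ✓ satisfies all
  F T F  ✗ fails (v0 + v1' + v2)
  F T T  ✓ satisfies all
  T F F  ✗ fails (v2 + v0')
  T F T  ✗ fails (v2' + v1 + v0')
  T T F  ✗ fails (v2 + v0')
  T T T  ✓ satisfies all
3 of the 8 rows are models.

3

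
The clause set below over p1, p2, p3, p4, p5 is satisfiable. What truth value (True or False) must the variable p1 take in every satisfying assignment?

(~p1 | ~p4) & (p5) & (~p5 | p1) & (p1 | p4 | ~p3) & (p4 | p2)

Suppose p1 = 0.
(p5) alone gives p5 = 1.
But (~p5) is also a unit clause — contradiction.
So every satisfying assignment has p1 = True.

True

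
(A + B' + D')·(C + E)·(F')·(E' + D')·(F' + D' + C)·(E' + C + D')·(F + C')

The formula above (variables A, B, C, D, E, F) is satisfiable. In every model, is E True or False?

True

Suppose E = 0.
From the singleton clause (C), C = 1.
From the singleton clause (F'), F = 0.
That conflicts with the unit clause (F).
So every satisfying assignment has E = True.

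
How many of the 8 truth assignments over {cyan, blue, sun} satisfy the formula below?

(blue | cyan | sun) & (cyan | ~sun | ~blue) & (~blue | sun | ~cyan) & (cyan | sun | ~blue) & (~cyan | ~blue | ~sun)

3

There are 2^3 = 8 truth assignments over (cyan, blue, sun).
Split on blue. With blue = 1, the clauses containing blue are satisfied and ~blue drops from the rest; 0 of the 2^2 = 4 assignments to the other variables satisfy what remains.
With blue = 0, by the same count on the reduced clause set, 3 assignments work.
Total: 0 + 3 = 3.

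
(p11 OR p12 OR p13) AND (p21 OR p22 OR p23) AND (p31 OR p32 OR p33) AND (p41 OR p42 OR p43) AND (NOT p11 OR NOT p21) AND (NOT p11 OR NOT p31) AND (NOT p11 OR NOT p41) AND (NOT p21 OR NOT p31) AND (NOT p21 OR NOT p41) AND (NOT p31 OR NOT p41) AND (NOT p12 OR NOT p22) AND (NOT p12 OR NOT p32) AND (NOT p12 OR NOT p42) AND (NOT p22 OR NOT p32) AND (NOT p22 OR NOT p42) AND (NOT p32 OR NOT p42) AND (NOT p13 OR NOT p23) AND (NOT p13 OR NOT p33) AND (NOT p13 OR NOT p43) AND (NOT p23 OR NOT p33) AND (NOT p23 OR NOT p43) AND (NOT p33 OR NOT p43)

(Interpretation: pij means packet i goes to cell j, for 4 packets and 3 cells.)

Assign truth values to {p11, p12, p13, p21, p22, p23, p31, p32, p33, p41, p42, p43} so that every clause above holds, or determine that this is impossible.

UNSATISFIABLE

Try p11 = false.
Try p12 = true.
Unit clause (NOT p22) forces p22 = false.
Unit clause (NOT p32) forces p32 = false.
Unit clause (NOT p42) forces p42 = false.
Try p21 = true.
Unit clause (NOT p31) forces p31 = false.
Unit clause (p33) forces p33 = true.
Unit clause (NOT p41) forces p41 = false.
Unit clause (p43) forces p43 = true.
That conflicts with the unit clause (NOT p43).
That branch fails; take p21 = false instead.
Unit clause (p23) forces p23 = true.
Unit clause (NOT p13) forces p13 = false.
Unit clause (NOT p33) forces p33 = false.
Unit clause (p31) forces p31 = true.
Unit clause (NOT p41) forces p41 = false.
Unit clause (p43) forces p43 = true.
That conflicts with the unit clause (NOT p43).
Neither p21 = true nor p21 = false works.
That branch fails; take p12 = false instead.
Unit clause (p13) forces p13 = true.
Unit clause (NOT p23) forces p23 = false.
Unit clause (NOT p33) forces p33 = false.
Unit clause (NOT p43) forces p43 = false.
Try p21 = true.
Unit clause (NOT p31) forces p31 = false.
Unit clause (p32) forces p32 = true.
Unit clause (NOT p41) forces p41 = false.
Unit clause (p42) forces p42 = true.
That conflicts with the unit clause (NOT p42).
That branch fails; take p21 = false instead.
Unit clause (p22) forces p22 = true.
Unit clause (NOT p32) forces p32 = false.
Unit clause (p31) forces p31 = true.
Unit clause (NOT p41) forces p41 = false.
Unit clause (p42) forces p42 = true.
That conflicts with the unit clause (NOT p42).
Neither p21 = true nor p21 = false works.
Neither p12 = true nor p12 = false works.
That branch fails; take p11 = true instead.
Unit clause (NOT p21) forces p21 = false.
Unit clause (NOT p31) forces p31 = false.
Unit clause (NOT p41) forces p41 = false.
Try p22 = true.
Unit clause (NOT p12) forces p12 = false.
Unit clause (NOT p32) forces p32 = false.
Unit clause (p33) forces p33 = true.
Unit clause (NOT p42) forces p42 = false.
Unit clause (p43) forces p43 = true.
That conflicts with the unit clause (NOT p43).
That branch fails; take p22 = false instead.
Unit clause (p23) forces p23 = true.
Unit clause (NOT p13) forces p13 = false.
Unit clause (NOT p33) forces p33 = false.
Unit clause (p32) forces p32 = true.
Unit clause (NOT p12) forces p12 = false.
Unit clause (NOT p42) forces p42 = false.
Unit clause (p43) forces p43 = true.
That conflicts with the unit clause (NOT p43).
Neither p22 = true nor p22 = false works.
Neither p11 = true nor p11 = false works.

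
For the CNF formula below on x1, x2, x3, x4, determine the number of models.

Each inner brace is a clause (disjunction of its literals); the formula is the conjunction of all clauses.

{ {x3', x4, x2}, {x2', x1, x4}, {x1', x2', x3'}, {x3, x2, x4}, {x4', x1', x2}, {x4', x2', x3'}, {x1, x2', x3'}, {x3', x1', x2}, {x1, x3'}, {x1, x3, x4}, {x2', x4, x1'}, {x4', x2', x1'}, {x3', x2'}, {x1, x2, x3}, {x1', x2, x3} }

1

There are 2^4 = 16 truth assignments over (x1, x2, x3, x4).
Check each against the 15 clauses (columns in the order x1, x2, x3, x4):
  F F F F  ✗ fails (x3 + x2 + x4)
  F F F T  ✗ fails (x1 + x2 + x3)
  F F T F  ✗ fails (x3' + x4 + x2)
  F F T T  ✗ fails (x1 + x3')
  F T F F  ✗ fails (x2' + x1 + x4)
  F T F T  ✓ satisfies all
  F T T F  ✗ fails (x2' + x1 + x4)
  F T T T  ✗ fails (x4' + x2' + x3')
  T F F F  ✗ fails (x3 + x2 + x4)
  T F F T  ✗ fails (x4' + x1' + x2)
  T F T F  ✗ fails (x3' + x4 + x2)
  T F T T  ✗ fails (x4' + x1' + x2)
  T T F F  ✗ fails (x2' + x4 + x1')
  T T F T  ✗ fails (x4' + x2' + x1')
  T T T F  ✗ fails (x1' + x2' + x3')
  T T T T  ✗ fails (x1' + x2' + x3')
1 of the 16 rows is a model.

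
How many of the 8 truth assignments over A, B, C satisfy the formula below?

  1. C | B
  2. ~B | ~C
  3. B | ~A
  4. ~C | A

There are 2^3 = 8 truth assignments over (A, B, C).
Check each against the 4 clauses (columns in the order A, B, C):
  F F F  ✗ fails (C | B)
  F F T  ✗ fails (~C | A)
  F T F  ✓ satisfies all
  F T T  ✗ fails (~B | ~C)
  T F F  ✗ fails (C | B)
  T F T  ✗ fails (B | ~A)
  T T F  ✓ satisfies all
  T T T  ✗ fails (~B | ~C)
2 of the 8 rows are models.

2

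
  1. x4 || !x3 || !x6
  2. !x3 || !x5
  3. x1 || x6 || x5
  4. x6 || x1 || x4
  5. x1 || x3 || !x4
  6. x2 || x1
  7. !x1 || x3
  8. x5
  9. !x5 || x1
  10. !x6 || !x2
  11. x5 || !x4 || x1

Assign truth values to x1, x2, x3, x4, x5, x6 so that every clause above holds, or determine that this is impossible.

UNSATISFIABLE

The clause (x5) is unit, so x5 = true.
The clause (!x3) is unit, so x3 = false.
The clause (!x1) is unit, so x1 = false.
Now (x1) is unsatisfied and unit — conflict.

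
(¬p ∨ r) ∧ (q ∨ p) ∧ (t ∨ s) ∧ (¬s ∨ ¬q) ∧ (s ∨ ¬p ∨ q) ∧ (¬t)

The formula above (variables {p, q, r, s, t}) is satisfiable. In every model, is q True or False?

False

Suppose q = True.
The clause (¬s) is unit, so s = False.
The clause (t) is unit, so t = True.
Now (¬t) is unsatisfied and unit — conflict.
So every satisfying assignment has q = False.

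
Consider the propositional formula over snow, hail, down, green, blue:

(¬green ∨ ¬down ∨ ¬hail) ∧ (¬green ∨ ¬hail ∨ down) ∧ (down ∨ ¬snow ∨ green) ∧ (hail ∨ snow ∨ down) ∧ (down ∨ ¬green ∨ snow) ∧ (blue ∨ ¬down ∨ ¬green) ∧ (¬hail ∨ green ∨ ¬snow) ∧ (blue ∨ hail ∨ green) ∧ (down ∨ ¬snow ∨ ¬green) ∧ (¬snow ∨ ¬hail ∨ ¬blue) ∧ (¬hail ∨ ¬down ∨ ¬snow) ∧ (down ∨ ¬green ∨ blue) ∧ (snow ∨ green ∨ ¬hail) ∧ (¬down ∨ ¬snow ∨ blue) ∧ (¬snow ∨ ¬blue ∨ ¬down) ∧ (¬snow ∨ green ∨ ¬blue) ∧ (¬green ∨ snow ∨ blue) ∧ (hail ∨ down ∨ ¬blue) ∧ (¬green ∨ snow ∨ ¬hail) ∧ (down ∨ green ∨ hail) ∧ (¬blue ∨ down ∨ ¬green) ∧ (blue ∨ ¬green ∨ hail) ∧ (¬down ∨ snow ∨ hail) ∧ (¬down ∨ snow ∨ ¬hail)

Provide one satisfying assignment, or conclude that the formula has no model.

UNSATISFIABLE

Branch on green: set green = False.
Branch on down: set down = True.
Branch on hail: set hail = False.
The clause (blue) is unit, so blue = True.
The clause (¬snow) is unit, so snow = False.
Now (snow) is unsatisfied and unit — conflict.
That branch fails; take hail = True instead.
The clause (¬snow) is unit, so snow = False.
Now (snow) is unsatisfied and unit — conflict.
Neither hail = True nor hail = False works.
That branch fails; take down = False instead.
The clause (¬snow) is unit, so snow = False.
The clause (hail) is unit, so hail = True.
Now (¬hail) is unsatisfied and unit — conflict.
Neither down = True nor down = False works.
That branch fails; take green = True instead.
Branch on down: set down = False.
The clause (¬hail) is unit, so hail = False.
The clause (snow) is unit, so snow = True.
Now (¬snow) is unsatisfied and unit — conflict.
That branch fails; take down = True instead.
The clause (¬hail) is unit, so hail = False.
The clause (blue) is unit, so blue = True.
The clause (¬snow) is unit, so snow = False.
Now (snow) is unsatisfied and unit — conflict.
Neither down = True nor down = False works.
Neither green = True nor green = False works.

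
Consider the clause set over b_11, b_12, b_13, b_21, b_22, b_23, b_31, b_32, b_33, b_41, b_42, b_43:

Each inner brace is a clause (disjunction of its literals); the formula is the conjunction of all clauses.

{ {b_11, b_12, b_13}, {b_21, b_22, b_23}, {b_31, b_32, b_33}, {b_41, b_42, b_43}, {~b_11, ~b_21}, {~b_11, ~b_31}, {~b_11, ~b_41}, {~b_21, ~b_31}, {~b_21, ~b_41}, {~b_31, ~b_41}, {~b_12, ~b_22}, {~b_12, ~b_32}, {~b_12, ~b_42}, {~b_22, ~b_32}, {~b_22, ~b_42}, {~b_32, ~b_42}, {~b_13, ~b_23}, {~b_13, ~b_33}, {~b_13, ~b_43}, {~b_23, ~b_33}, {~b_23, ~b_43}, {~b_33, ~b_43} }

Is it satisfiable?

No, unsatisfiable

Branch on b_11: set b_11 = 0.
Branch on b_12: set b_12 = 1.
Unit clause (~b_22) forces b_22 = 0.
Unit clause (~b_32) forces b_32 = 0.
Unit clause (~b_42) forces b_42 = 0.
Branch on b_21: set b_21 = 1.
Unit clause (~b_31) forces b_31 = 0.
Unit clause (b_33) forces b_33 = 1.
Unit clause (~b_41) forces b_41 = 0.
Unit clause (b_43) forces b_43 = 1.
Now (~b_43) is unsatisfied and unit — conflict.
Undo b_21 and try b_21 = 0.
Unit clause (b_23) forces b_23 = 1.
Unit clause (~b_13) forces b_13 = 0.
Unit clause (~b_33) forces b_33 = 0.
Unit clause (b_31) forces b_31 = 1.
Unit clause (~b_41) forces b_41 = 0.
Unit clause (b_43) forces b_43 = 1.
Now (~b_43) is unsatisfied and unit — conflict.
Neither b_21 = 1 nor b_21 = 0 works.
Undo b_12 and try b_12 = 0.
Unit clause (b_13) forces b_13 = 1.
Unit clause (~b_23) forces b_23 = 0.
Unit clause (~b_33) forces b_33 = 0.
Unit clause (~b_43) forces b_43 = 0.
Branch on b_21: set b_21 = 1.
Unit clause (~b_31) forces b_31 = 0.
Unit clause (b_32) forces b_32 = 1.
Unit clause (~b_41) forces b_41 = 0.
Unit clause (b_42) forces b_42 = 1.
Now (~b_42) is unsatisfied and unit — conflict.
Undo b_21 and try b_21 = 0.
Unit clause (b_22) forces b_22 = 1.
Unit clause (~b_32) forces b_32 = 0.
Unit clause (b_31) forces b_31 = 1.
Unit clause (~b_41) forces b_41 = 0.
Unit clause (b_42) forces b_42 = 1.
Now (~b_42) is unsatisfied and unit — conflict.
Neither b_21 = 1 nor b_21 = 0 works.
Neither b_12 = 1 nor b_12 = 0 works.
Undo b_11 and try b_11 = 1.
Unit clause (~b_21) forces b_21 = 0.
Unit clause (~b_31) forces b_31 = 0.
Unit clause (~b_41) forces b_41 = 0.
Branch on b_22: set b_22 = 1.
Unit clause (~b_12) forces b_12 = 0.
Unit clause (~b_32) forces b_32 = 0.
Unit clause (b_33) forces b_33 = 1.
Unit clause (~b_42) forces b_42 = 0.
Unit clause (b_43) forces b_43 = 1.
Now (~b_43) is unsatisfied and unit — conflict.
Undo b_22 and try b_22 = 0.
Unit clause (b_23) forces b_23 = 1.
Unit clause (~b_13) forces b_13 = 0.
Unit clause (~b_33) forces b_33 = 0.
Unit clause (b_32) forces b_32 = 1.
Unit clause (~b_12) forces b_12 = 0.
Unit clause (~b_42) forces b_42 = 0.
Unit clause (b_43) forces b_43 = 1.
Now (~b_43) is unsatisfied and unit — conflict.
Neither b_22 = 1 nor b_22 = 0 works.
Neither b_11 = 1 nor b_11 = 0 works.
No assignment satisfies every clause.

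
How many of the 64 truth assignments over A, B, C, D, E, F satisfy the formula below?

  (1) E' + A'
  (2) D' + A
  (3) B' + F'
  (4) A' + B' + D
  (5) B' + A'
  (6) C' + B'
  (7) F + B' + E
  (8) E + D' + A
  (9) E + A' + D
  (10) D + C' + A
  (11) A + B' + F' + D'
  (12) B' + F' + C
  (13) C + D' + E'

9

There are 2^6 = 64 truth assignments over (A, B, C, D, E, F).
Split on D. With D = 1, the clauses containing D are satisfied and D' drops from the rest; 4 of the 2^5 = 32 assignments to the other variables satisfy what remains.
With D = 0, by the same count on the reduced clause set, 5 assignments work.
(One model: A=F, B=F, C=F, D=F, E=F, F=F.)
Total: 4 + 5 = 9.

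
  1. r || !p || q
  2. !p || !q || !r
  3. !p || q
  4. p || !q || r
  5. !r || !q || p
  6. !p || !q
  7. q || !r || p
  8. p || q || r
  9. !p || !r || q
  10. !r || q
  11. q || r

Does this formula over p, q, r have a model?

Suppose p = false.
Suppose q = false.
(!r) alone gives r = false.
Now (r) is unsatisfied and unit — conflict.
That branch fails; take q = true instead.
(r) alone gives r = true.
Now (!r) is unsatisfied and unit — conflict.
Both values of q lead to a conflict.
That branch fails; take p = true instead.
(q) alone gives q = true.
Now (!q) is unsatisfied and unit — conflict.
Both values of p lead to a conflict.
No assignment satisfies every clause.

Unsatisfiable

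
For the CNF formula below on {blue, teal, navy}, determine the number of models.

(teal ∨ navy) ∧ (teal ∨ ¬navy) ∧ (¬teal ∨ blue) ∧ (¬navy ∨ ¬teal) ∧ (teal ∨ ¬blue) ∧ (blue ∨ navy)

1

There are 2^3 = 8 truth assignments over (blue, teal, navy).
Check each against the 6 clauses (columns in the order blue, teal, navy):
  F F F  ✗ fails (teal ∨ navy)
  F F T  ✗ fails (teal ∨ ¬navy)
  F T F  ✗ fails (¬teal ∨ blue)
  F T T  ✗ fails (¬teal ∨ blue)
  T F F  ✗ fails (teal ∨ navy)
  T F T  ✗ fails (teal ∨ ¬navy)
  T T F  ✓ satisfies all
  T T T  ✗ fails (¬navy ∨ ¬teal)
1 of the 8 rows is a model.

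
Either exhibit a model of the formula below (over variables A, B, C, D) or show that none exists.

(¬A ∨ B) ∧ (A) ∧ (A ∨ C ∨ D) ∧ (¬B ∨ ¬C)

Unit clause (A) forces A = True.
Unit clause (B) forces B = True.
Unit clause (¬C) forces C = False.
All clauses hold; D can take either value.

A=True,  B=True,  C=False,  D=True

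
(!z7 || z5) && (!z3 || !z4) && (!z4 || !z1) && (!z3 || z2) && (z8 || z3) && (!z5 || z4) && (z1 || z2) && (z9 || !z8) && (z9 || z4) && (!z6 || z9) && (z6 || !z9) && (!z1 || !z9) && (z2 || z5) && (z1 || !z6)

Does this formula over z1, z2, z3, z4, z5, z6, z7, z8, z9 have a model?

No, unsatisfiable

Case z7 = false:
Case z3 = false:
The clause (z8) is unit, so z8 = true.
The clause (z9) is unit, so z9 = true.
The clause (z6) is unit, so z6 = true.
The clause (!z1) is unit, so z1 = false.
That conflicts with the unit clause (z1).
Undo z3 and try z3 = true.
The clause (!z4) is unit, so z4 = false.
The clause (z2) is unit, so z2 = true.
The clause (!z5) is unit, so z5 = false.
The clause (z9) is unit, so z9 = true.
The clause (z6) is unit, so z6 = true.
The clause (!z1) is unit, so z1 = false.
That conflicts with the unit clause (z1).
Either choice for z3 ends in contradiction.
Undo z7 and try z7 = true.
The clause (z5) is unit, so z5 = true.
The clause (z4) is unit, so z4 = true.
The clause (!z3) is unit, so z3 = false.
The clause (!z1) is unit, so z1 = false.
The clause (z8) is unit, so z8 = true.
The clause (z2) is unit, so z2 = true.
The clause (z9) is unit, so z9 = true.
The clause (z6) is unit, so z6 = true.
That conflicts with the unit clause (!z6).
Either choice for z7 ends in contradiction.
No assignment satisfies every clause.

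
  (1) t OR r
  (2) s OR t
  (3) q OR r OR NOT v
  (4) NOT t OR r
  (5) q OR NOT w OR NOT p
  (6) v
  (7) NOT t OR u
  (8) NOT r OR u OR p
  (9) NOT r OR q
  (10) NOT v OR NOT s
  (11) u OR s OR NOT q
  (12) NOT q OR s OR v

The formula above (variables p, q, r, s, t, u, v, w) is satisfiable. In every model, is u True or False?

True

Suppose u = false.
From the singleton clause (v), v = true.
From the singleton clause (NOT t), t = false.
From the singleton clause (r), r = true.
From the singleton clause (s), s = true.
But (NOT s) is also a unit clause — contradiction.
So every satisfying assignment has u = True.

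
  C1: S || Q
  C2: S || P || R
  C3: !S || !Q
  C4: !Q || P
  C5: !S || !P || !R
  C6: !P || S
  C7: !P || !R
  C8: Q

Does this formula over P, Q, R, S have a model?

No, unsatisfiable

(Q) alone gives Q = true.
(!S) alone gives S = false.
(P) alone gives P = true.
That conflicts with the unit clause (!P).
No assignment satisfies every clause.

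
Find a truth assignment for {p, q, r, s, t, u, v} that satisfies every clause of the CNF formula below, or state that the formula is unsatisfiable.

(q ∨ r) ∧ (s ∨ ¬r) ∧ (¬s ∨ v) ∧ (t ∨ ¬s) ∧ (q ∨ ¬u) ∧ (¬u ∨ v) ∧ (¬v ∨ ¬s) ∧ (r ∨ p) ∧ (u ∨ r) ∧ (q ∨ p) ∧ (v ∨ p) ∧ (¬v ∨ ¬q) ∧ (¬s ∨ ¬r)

Branch on q: set q = True.
The clause (¬v) is unit, so v = False.
The clause (¬s) is unit, so s = False.
The clause (¬r) is unit, so r = False.
The clause (¬u) is unit, so u = False.
But (u) is also a unit clause — contradiction.
Backtrack on q: now try q = False.
The clause (r) is unit, so r = True.
The clause (s) is unit, so s = True.
But (¬s) is also a unit clause — contradiction.
Neither q = True nor q = False works.

UNSATISFIABLE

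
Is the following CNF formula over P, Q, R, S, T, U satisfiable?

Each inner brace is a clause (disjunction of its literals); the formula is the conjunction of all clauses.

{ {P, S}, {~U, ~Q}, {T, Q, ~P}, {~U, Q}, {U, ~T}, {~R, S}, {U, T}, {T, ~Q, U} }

No

Suppose P = 1.
Suppose U = 0.
Unit clause (~T) forces T = 0.
That conflicts with the unit clause (T).
Backtrack on U: now try U = 1.
Unit clause (~Q) forces Q = 0.
That conflicts with the unit clause (Q).
Neither U = 1 nor U = 0 works.
Backtrack on P: now try P = 0.
Unit clause (S) forces S = 1.
Suppose U = 0.
Unit clause (~T) forces T = 0.
That conflicts with the unit clause (T).
Backtrack on U: now try U = 1.
Unit clause (~Q) forces Q = 0.
That conflicts with the unit clause (Q).
Neither U = 1 nor U = 0 works.
Neither P = 1 nor P = 0 works.
No assignment satisfies every clause.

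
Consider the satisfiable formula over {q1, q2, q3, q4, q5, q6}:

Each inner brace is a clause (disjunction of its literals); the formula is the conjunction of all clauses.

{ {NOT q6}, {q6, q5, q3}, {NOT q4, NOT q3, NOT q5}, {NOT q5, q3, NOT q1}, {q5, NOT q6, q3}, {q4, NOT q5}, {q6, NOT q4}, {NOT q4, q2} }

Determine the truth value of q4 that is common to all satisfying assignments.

False

Suppose q4 = true.
(NOT q6) alone gives q6 = false.
Now (q6) is unsatisfied and unit — conflict.
So every satisfying assignment has q4 = False.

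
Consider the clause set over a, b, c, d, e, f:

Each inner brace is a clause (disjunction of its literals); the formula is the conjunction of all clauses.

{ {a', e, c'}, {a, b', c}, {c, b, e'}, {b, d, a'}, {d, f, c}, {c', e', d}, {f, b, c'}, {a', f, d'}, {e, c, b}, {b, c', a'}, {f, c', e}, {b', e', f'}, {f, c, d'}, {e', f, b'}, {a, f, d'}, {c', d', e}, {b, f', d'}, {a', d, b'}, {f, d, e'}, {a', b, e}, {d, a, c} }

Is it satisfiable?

Try a = 0.
Try b = 0.
Try c = 1.
The clause (f) is unit, so f = 1.
The clause (d') is unit, so d = 0.
The clause (e') is unit, so e = 0.
This assignment satisfies each clause.
A satisfying assignment: a=0, b=0, c=1, d=0, e=0, f=1.

Yes, satisfiable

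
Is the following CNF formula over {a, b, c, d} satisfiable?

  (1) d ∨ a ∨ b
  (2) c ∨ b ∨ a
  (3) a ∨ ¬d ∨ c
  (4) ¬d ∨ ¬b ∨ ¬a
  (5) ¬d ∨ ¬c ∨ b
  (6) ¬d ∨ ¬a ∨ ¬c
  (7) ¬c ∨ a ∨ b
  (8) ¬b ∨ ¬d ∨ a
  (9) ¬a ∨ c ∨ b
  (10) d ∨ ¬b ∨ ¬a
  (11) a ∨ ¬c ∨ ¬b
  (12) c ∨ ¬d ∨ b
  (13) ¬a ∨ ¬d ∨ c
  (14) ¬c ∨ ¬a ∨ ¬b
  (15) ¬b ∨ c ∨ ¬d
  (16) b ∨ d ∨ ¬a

Satisfiable

Suppose d = False.
Suppose a = False.
From the singleton clause (b), b = True.
From the singleton clause (¬c), c = False.
Every clause now holds.
A satisfying assignment: a: False; b: True; c: False; d: False.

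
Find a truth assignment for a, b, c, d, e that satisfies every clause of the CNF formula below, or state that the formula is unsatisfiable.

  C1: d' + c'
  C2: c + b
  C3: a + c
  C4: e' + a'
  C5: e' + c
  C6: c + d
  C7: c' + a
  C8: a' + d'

Suppose d = 0.
From the singleton clause (c), c = 1.
From the singleton clause (a), a = 1.
From the singleton clause (e'), e = 0.
Every clause is now satisfied; b is unconstrained.

a=1, b=1, c=1, d=0, e=0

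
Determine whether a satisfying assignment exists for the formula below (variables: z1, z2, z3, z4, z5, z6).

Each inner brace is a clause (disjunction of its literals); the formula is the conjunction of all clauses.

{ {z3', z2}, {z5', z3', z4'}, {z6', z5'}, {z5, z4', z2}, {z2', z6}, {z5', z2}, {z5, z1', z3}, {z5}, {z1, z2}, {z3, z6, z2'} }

From the singleton clause (z5), z5 = 1.
From the singleton clause (z6'), z6 = 0.
From the singleton clause (z2'), z2 = 0.
But (z2) is also a unit clause — contradiction.
No assignment satisfies every clause.

Unsatisfiable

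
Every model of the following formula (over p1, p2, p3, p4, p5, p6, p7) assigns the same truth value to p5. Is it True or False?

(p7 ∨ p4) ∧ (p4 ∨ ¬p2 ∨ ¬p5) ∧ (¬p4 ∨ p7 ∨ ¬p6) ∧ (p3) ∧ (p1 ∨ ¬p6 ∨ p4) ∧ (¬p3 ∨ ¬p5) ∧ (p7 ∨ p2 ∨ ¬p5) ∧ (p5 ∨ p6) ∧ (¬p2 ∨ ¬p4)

Suppose p5 = True.
Unit clause (p3) forces p3 = True.
That conflicts with the unit clause (¬p3).
So every satisfying assignment has p5 = False.

False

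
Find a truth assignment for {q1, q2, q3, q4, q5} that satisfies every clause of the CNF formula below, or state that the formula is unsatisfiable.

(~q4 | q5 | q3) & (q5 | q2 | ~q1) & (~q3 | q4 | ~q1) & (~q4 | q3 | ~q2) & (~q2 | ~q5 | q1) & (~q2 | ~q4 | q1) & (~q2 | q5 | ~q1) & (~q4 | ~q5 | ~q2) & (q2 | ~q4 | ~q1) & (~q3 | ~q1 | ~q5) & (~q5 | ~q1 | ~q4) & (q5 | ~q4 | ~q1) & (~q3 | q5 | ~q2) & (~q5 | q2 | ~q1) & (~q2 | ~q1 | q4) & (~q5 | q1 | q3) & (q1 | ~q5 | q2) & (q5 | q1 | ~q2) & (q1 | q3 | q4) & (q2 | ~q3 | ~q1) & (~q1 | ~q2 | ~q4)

Case q4 = 0:
Case q3 = 1:
The clause (~q1) is unit, so q1 = 0.
Case q2 = 0:
The clause (~q5) is unit, so q5 = 0.
All clauses are satisfied.

q1 ↦ 0, q2 ↦ 0, q3 ↦ 1, q4 ↦ 0, q5 ↦ 0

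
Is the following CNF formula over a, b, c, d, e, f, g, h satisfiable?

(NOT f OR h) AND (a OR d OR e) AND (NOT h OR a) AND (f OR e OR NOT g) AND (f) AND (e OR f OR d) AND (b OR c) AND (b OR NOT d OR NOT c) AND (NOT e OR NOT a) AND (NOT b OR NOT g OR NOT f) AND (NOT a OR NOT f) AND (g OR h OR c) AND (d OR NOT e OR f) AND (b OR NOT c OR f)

Unit clause (f) forces f = true.
Unit clause (h) forces h = true.
Unit clause (a) forces a = true.
Now (NOT a) is unsatisfied and unit — conflict.
No assignment satisfies every clause.

Unsatisfiable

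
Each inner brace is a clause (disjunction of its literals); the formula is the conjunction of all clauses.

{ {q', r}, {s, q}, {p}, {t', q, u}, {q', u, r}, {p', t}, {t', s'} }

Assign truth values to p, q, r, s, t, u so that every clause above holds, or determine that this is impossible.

p ↦ 1,  q ↦ 1,  r ↦ 1,  s ↦ 0,  t ↦ 1,  u ↦ 1

Unit clause (p) forces p = 1.
Unit clause (t) forces t = 1.
Unit clause (s') forces s = 0.
Unit clause (q) forces q = 1.
Unit clause (r) forces r = 1.
No clause remains; u is free.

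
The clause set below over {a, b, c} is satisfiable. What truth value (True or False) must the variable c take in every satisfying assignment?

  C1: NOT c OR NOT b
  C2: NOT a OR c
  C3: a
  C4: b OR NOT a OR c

Suppose c = false.
From the singleton clause (NOT a), a = false.
That conflicts with the unit clause (a).
So every satisfying assignment has c = True.

True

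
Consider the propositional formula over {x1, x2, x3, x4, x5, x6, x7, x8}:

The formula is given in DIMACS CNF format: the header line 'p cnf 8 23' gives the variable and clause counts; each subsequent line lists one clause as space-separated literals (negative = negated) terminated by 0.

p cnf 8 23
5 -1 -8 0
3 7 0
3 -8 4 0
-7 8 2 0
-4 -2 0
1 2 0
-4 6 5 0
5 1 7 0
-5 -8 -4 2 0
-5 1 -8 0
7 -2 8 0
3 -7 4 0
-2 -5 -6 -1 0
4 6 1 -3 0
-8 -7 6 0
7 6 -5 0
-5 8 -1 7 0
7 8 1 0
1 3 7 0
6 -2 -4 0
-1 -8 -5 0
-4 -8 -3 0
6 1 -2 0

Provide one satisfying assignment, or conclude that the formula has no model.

Case x3 = True:
Case x4 = False:
Case x1 = True:
Case x5 = True:
Unit clause (¬x8) forces x8 = False.
Unit clause (x7) forces x7 = True.
Unit clause (x2) forces x2 = True.
Unit clause (¬x6) forces x6 = False.
All clauses are satisfied.

x1=True; x2=True; x3=True; x4=False; x5=True; x6=False; x7=True; x8=False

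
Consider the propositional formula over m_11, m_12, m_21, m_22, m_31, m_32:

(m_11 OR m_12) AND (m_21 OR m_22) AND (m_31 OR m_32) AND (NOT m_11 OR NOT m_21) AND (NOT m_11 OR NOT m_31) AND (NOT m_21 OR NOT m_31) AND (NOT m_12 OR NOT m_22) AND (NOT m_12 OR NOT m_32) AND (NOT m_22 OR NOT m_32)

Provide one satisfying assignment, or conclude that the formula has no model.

UNSATISFIABLE

Try m_11 = true.
Unit clause (NOT m_21) forces m_21 = false.
Unit clause (m_22) forces m_22 = true.
Unit clause (NOT m_31) forces m_31 = false.
Unit clause (m_32) forces m_32 = true.
That conflicts with the unit clause (NOT m_32).
So m_11 must be the other value — set m_11 = false.
Unit clause (m_12) forces m_12 = true.
Unit clause (NOT m_22) forces m_22 = false.
Unit clause (m_21) forces m_21 = true.
Unit clause (NOT m_31) forces m_31 = false.
Unit clause (m_32) forces m_32 = true.
That conflicts with the unit clause (NOT m_32).
Both values of m_11 lead to a conflict.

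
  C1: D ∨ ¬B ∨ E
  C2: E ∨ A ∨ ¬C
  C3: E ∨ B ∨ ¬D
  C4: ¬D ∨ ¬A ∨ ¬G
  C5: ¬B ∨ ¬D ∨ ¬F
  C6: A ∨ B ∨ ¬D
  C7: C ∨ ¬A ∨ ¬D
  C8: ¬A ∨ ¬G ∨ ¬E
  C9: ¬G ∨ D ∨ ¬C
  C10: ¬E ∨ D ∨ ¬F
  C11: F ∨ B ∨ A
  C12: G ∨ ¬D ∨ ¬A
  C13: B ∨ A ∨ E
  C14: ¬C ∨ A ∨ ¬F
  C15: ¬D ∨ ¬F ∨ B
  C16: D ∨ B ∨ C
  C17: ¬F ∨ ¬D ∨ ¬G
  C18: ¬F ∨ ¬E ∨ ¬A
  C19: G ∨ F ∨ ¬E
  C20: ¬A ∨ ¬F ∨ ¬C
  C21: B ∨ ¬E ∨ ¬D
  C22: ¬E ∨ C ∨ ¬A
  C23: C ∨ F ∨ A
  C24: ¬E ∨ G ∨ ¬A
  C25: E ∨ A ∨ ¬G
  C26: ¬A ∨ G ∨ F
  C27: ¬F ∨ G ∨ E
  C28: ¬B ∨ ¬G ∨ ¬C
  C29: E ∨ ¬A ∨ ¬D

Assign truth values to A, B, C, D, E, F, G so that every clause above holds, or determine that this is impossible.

UNSATISFIABLE

Try D = True.
Try E = True.
Unit clause (B) forces B = True.
Unit clause (¬F) forces F = False.
Unit clause (G) forces G = True.
Unit clause (¬A) forces A = False.
Unit clause (C) forces C = True.
Now (¬C) is unsatisfied and unit — conflict.
That branch fails; take E = False instead.
Unit clause (B) forces B = True.
Unit clause (¬F) forces F = False.
Unit clause (¬A) forces A = False.
Unit clause (¬C) forces C = False.
Now (C) is unsatisfied and unit — conflict.
Both values of E lead to a conflict.
That branch fails; take D = False instead.
Try B = False.
Unit clause (C) forces C = True.
Unit clause (¬G) forces G = False.
Try E = True.
Unit clause (¬F) forces F = False.
Now (F) is unsatisfied and unit — conflict.
That branch fails; take E = False instead.
Unit clause (A) forces A = True.
Unit clause (¬F) forces F = False.
Now (F) is unsatisfied and unit — conflict.
Both values of E lead to a conflict.
That branch fails; take B = True instead.
Unit clause (E) forces E = True.
Unit clause (¬F) forces F = False.
Unit clause (G) forces G = True.
Unit clause (¬A) forces A = False.
Unit clause (¬C) forces C = False.
Now (C) is unsatisfied and unit — conflict.
Both values of B lead to a conflict.
Both values of D lead to a conflict.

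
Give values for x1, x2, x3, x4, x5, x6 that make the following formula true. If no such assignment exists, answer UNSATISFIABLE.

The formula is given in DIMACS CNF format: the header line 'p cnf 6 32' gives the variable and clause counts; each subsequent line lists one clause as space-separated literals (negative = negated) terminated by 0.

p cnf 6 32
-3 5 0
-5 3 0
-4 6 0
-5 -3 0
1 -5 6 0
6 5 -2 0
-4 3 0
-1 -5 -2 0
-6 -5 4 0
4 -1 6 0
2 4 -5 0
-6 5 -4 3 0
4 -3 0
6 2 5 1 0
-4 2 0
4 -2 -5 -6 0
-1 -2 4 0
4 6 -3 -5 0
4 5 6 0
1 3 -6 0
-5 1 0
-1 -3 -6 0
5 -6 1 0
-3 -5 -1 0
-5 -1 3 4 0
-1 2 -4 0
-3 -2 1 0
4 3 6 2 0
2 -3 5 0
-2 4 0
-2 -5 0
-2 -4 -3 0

Case x3 = False:
(¬x5) alone gives x5 = False.
(¬x4) alone gives x4 = False.
(x6) alone gives x6 = True.
(x1) alone gives x1 = True.
(¬x2) alone gives x2 = False.
All clauses are satisfied.

x1 ↦ True, x2 ↦ False, x3 ↦ False, x4 ↦ False, x5 ↦ False, x6 ↦ True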